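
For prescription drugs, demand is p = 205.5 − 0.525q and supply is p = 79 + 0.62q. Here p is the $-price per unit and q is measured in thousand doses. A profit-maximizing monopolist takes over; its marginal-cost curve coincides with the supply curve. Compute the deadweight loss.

$690.61 thousand

Competitive equilibrium: 205.5 − 0.525q = 79 + 0.62q → q* = 110.4803, p* = 147.4978.
Marginal revenue: MR = 205.5 − 1.05q. Set MR = MC: 205.5 − 1.05q = 79 + 0.62q → q_m = 75.7485.
Price p_m = 205.5 − 0.525·75.7485 = 165.732; MC(q_m) = 79 + 0.62·75.7485 = 125.9641.
Competitive q* = 110.4803, so Δq = 34.7318; wedge = 165.732 − 125.9641 = 39.7679.
Deadweight loss = ½ × 34.7318 × 39.7679 = $690.61 thousand.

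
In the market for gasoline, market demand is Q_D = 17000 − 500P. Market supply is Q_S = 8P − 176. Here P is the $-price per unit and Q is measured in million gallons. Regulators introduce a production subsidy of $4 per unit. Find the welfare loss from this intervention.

$62.99 million

In inverse form: demand P = 34 − 0.002Q, supply P = 22 + 0.125Q.
Competitive equilibrium: 34 − 0.002Q = 22 + 0.125Q → Q* = 94.4882, P* = 33.811.
The subsidy lowers effective supply by 4: P = 18 + 0.125Q.
New quantity: 34 − 0.002Q = 18 + 0.125Q → Q' = 125.9843.
Overproduction ΔQ = 125.9843 − 94.4882 = 31.4961; wedge = subsidy = 4.
Welfare loss = ½ × 31.4961 × 4 = $62.99 million.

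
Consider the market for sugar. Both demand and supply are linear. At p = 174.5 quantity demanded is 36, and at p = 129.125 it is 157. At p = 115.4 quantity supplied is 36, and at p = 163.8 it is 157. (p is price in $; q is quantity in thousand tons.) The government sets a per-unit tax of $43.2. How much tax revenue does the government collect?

$2441.50 thousand

Demand slope = (129.125 − 174.5)/(157 − 36) = −0.375, so p = 188 − 0.375q.
Supply slope = (163.8 − 115.4)/(157 − 36) = 0.4, so p = 101 + 0.4q.
Competitive equilibrium: 188 − 0.375q = 101 + 0.4q → q* = 112.2581, p* = 145.9032.
With the tax, the buyer price exceeds the seller price by 43.2: (188 − 0.375q) − (101 + 0.4q) = 43.2 → q' = 56.5161.
Tax revenue = 43.2 × 56.5161 = $2441.50 thousand.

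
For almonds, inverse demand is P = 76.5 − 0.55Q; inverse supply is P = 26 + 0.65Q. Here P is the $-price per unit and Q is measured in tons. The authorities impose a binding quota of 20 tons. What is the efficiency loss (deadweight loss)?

Competitive equilibrium: 76.5 − 0.55Q = 26 + 0.65Q → Q* = 42.0833, P* = 53.3542.
At Q = 20: demand price = 76.5 − 0.55·20 = 65.5; supply price = 26 + 0.65·20 = 39.
ΔQ = 42.0833 − 20 = 22.0833; wedge = 65.5 − 39 = 26.5.
Deadweight loss = ½ × 22.0833 × 26.5 = $292.60.

$292.60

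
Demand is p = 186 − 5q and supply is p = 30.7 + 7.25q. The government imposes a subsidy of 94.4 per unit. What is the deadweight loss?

363.73

Competitive equilibrium: 186 − 5q = 30.7 + 7.25q → q* = 12.6776, p* = 122.6122.
The subsidy lowers effective supply by 94.4: p = 7.25q − 63.7.
New quantity: 186 − 5q = 7.25q − 63.7 → q' = 20.3837.
Overproduction Δq = 20.3837 − 12.6776 = 7.7061; wedge = subsidy = 94.4.
Welfare loss = ½ × 7.7061 × 94.4 = 363.73.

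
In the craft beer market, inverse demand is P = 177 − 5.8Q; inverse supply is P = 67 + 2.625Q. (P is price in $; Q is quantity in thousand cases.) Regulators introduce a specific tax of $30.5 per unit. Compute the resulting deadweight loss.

$55.21 thousand

Competitive equilibrium: 177 − 5.8Q = 67 + 2.625Q → Q* = 13.0564, P* = 101.273.
With the tax, the buyer price exceeds the seller price by 30.5: (177 − 5.8Q) − (67 + 2.625Q) = 30.5 → Q' = 9.4362.
ΔQ = 13.0564 − 9.4362 = 3.6202; the wedge equals the tax, 30.5.
Welfare loss = ½ × 3.6202 × 30.5 = $55.21 thousand.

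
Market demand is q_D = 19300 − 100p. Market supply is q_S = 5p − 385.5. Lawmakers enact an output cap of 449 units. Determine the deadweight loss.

1111.89

In inverse form: demand p = 193 − 0.01q, supply p = 77.1 + 0.2q.
Competitive equilibrium: 193 − 0.01q = 77.1 + 0.2q → q* = 551.9048, p* = 187.481.
At q = 449: demand price = 193 − 0.01·449 = 188.51; supply price = 77.1 + 0.2·449 = 166.9.
Δq = 551.9048 − 449 = 102.9048; wedge = 188.51 − 166.9 = 21.61.
The triangle = ½ × 102.9048 × 21.61 = 1111.89.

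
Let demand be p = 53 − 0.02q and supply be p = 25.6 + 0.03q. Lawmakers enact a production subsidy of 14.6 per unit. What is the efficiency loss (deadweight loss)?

2131.60

Competitive equilibrium: 53 − 0.02q = 25.6 + 0.03q → q* = 548, p* = 42.04.
The subsidy lowers effective supply by 14.6: p = 11 + 0.03q.
New quantity: 53 − 0.02q = 11 + 0.03q → q' = 840.
Overproduction Δq = 840 − 548 = 292; wedge = subsidy = 14.6.
DWL = ½ × 292 × 14.6 = 2131.60.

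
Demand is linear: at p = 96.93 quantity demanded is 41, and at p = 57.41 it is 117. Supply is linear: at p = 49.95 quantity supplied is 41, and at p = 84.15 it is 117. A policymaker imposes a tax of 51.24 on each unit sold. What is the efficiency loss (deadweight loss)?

1353.37

Demand slope = (57.41 − 96.93)/(117 − 41) = −0.52, so p = 118.25 − 0.52q.
Supply slope = (84.15 − 49.95)/(117 − 41) = 0.45, so p = 31.5 + 0.45q.
Competitive equilibrium: 118.25 − 0.52q = 31.5 + 0.45q → q* = 89.433, p* = 71.7448.
With the tax, the buyer price exceeds the seller price by 51.24: (118.25 − 0.52q) − (31.5 + 0.45q) = 51.24 → q' = 36.6082.
Δq = 89.433 − 36.6082 = 52.8248; the wedge equals the tax, 51.24.
Deadweight loss = ½ × 52.8248 × 51.24 = 1353.37.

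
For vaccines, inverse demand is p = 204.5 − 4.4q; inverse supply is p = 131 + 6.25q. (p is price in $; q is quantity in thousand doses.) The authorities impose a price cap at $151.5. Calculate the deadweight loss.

$69.84 thousand

Competitive equilibrium: 204.5 − 4.4q = 131 + 6.25q → q* = 6.9014, p* = 174.1338.
At the ceiling p = 151.5, quantity supplied = (151.5 − 131)/6.25 = 3.28.
Willingness to pay at q' = 3.28: 204.5 − 4.4·3.28 = 190.068.
Δq = 6.9014 − 3.28 = 3.6214; wedge = 190.068 − 151.5 = 38.568.
DWL = ½ × 3.6214 × 38.568 = $69.84 thousand.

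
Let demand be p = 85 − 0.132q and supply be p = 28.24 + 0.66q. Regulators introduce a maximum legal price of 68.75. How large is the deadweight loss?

Competitive equilibrium: 85 − 0.132q = 28.24 + 0.66q → q* = 71.6667, p* = 75.54.
At the ceiling p = 68.75, quantity supplied = (68.75 − 28.24)/0.66 = 61.3788.
Willingness to pay at q' = 61.3788: 85 − 0.132·61.3788 = 76.898.
Δq = 71.6667 − 61.3788 = 10.2879; wedge = 76.898 − 68.75 = 8.148.
The triangle = ½ × 10.2879 × 8.148 = 41.91.

41.91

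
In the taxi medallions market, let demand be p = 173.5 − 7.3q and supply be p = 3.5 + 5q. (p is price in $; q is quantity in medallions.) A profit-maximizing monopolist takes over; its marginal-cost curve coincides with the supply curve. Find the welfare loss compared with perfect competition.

$162.97

Competitive equilibrium: 173.5 − 7.3q = 3.5 + 5q → q* = 13.82114, p* = 72.60569.
Marginal revenue: MR = 173.5 − 14.6q. Set MR = MC: 173.5 − 14.6q = 3.5 + 5q → q_m = 8.67347.
Price p_m = 173.5 − 7.3·8.67347 = 110.18367; MC(q_m) = 3.5 + 5·8.67347 = 46.86735.
Competitive q* = 13.82114, so Δq = 5.14767; wedge = 110.18367 − 46.86735 = 63.31632.
Welfare loss = ½ × 5.14767 × 63.31632 = $162.97.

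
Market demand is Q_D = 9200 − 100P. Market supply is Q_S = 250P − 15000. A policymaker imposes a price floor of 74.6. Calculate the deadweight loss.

2084.63

In inverse form: demand P = 92 − 0.01Q, supply P = 60 + 0.004Q.
Competitive equilibrium: 92 − 0.01Q = 60 + 0.004Q → Q* = 2285.7143, P* = 69.1429.
At the floor P = 74.6, quantity demanded = (92 − 74.6)/0.01 = 1740.
Sellers' marginal cost at Q' = 1740: 60 + 0.004·1740 = 66.96.
ΔQ = 2285.7143 − 1740 = 545.7143; wedge = 74.6 − 66.96 = 7.64.
DWL = ½ × 545.7143 × 7.64 = 2084.63.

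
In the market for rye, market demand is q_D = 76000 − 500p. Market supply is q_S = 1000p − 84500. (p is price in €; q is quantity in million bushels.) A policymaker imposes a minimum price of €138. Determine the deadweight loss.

In inverse form: demand p = 152 − 0.002q, supply p = 84.5 + 0.001q.
Competitive equilibrium: 152 − 0.002q = 84.5 + 0.001q → q* = 22500, p* = 107.
At the floor p = 138, quantity demanded = (152 − 138)/0.002 = 7000.
Sellers' marginal cost at q' = 7000: 84.5 + 0.001·7000 = 91.5.
Δq = 22500 − 7000 = 15500; wedge = 138 − 91.5 = 46.5.
The triangle = ½ × 15500 × 46.5 = €360375 million.

€360375 million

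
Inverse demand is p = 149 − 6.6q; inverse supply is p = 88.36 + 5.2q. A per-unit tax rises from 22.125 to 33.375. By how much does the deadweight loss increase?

26.46

Competitive equilibrium: 149 − 6.6q = 88.36 + 5.2q → q* = 5.139, p* = 115.0827.
For a per-unit tax t: Δq = t/11.8, so DWL = ½·t·(t/11.8) = t²/23.6.
At t = 22.125: DWL = 20.742. At t = 33.375: DWL = 47.199.
Increase = 47.199 − 20.742 = 26.46.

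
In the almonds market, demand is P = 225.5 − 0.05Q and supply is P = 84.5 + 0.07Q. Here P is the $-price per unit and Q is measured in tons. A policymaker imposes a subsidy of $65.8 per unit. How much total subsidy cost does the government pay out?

Competitive equilibrium: 225.5 − 0.05Q = 84.5 + 0.07Q → Q* = 1175, P* = 166.75.
The subsidy lowers effective supply by 65.8: P = 18.7 + 0.07Q.
New quantity: 225.5 − 0.05Q = 18.7 + 0.07Q → Q' = 1723.3333.
Total subsidy cost = 65.8 × 1723.3333 = $113395.33.

$113395.33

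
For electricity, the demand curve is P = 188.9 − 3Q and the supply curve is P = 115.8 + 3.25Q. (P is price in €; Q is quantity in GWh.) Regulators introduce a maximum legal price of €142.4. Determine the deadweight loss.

Competitive equilibrium: 188.9 − 3Q = 115.8 + 3.25Q → Q* = 11.696, P* = 153.812.
At the ceiling P = 142.4, quantity supplied = (142.4 − 115.8)/3.25 = 8.1846.
Willingness to pay at Q' = 8.1846: 188.9 − 3·8.1846 = 164.3462.
ΔQ = 11.696 − 8.1846 = 3.5114; wedge = 164.3462 − 142.4 = 21.9462.
The triangle = ½ × 3.5114 × 21.9462 = €38.53.

€38.53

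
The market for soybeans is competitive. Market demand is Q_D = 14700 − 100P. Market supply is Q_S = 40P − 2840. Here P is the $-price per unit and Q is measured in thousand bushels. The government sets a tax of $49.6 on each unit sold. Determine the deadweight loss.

In inverse form: demand P = 147 − 0.01Q, supply P = 71 + 0.025Q.
Competitive equilibrium: 147 − 0.01Q = 71 + 0.025Q → Q* = 2171.4286, P* = 125.2857.
With the tax, the buyer price exceeds the seller price by 49.6: (147 − 0.01Q) − (71 + 0.025Q) = 49.6 → Q' = 754.2857.
ΔQ = 2171.4286 − 754.2857 = 1417.1429; the wedge equals the tax, 49.6.
Welfare loss = ½ × 1417.1429 × 49.6 = $35145.14 thousand.

$35145.14 thousand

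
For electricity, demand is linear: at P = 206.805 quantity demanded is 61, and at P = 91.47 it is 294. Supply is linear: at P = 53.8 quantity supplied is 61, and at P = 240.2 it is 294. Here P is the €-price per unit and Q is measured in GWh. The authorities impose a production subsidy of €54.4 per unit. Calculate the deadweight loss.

€1142.61

Demand slope = (91.47 − 206.805)/(294 − 61) = −0.495, so P = 237 − 0.495Q.
Supply slope = (240.2 − 53.8)/(294 − 61) = 0.8, so P = 5 + 0.8Q.
Competitive equilibrium: 237 − 0.495Q = 5 + 0.8Q → Q* = 179.1506, P* = 148.3205.
The subsidy lowers effective supply by 54.4: P = 0.8Q − 49.4.
New quantity: 237 − 0.495Q = 0.8Q − 49.4 → Q' = 221.1583.
Overproduction ΔQ = 221.1583 − 179.1506 = 42.0077; wedge = subsidy = 54.4.
DWL = ½ × 42.0077 × 54.4 = €1142.61.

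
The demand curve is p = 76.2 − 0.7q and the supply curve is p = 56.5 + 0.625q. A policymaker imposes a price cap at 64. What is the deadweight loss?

Competitive equilibrium: 76.2 − 0.7q = 56.5 + 0.625q → q* = 14.8679, p* = 65.7925.
At the ceiling p = 64, quantity supplied = (64 − 56.5)/0.625 = 12.
Willingness to pay at q' = 12: 76.2 − 0.7·12 = 67.8.
Δq = 14.8679 − 12 = 2.8679; wedge = 67.8 − 64 = 3.8.
DWL = ½ × 2.8679 × 3.8 = 5.45.

5.45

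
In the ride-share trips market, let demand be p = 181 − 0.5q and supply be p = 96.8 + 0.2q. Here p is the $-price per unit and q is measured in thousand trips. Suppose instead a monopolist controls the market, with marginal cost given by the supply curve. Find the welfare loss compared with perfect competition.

$879.17 thousand

Competitive equilibrium: 181 − 0.5q = 96.8 + 0.2q → q* = 120.2857, p* = 120.8571.
Marginal revenue: MR = 181 − q. Set MR = MC: 181 − q = 96.8 + 0.2q → q_m = 70.1667.
Price p_m = 181 − 0.5·70.1667 = 145.9167; MC(q_m) = 96.8 + 0.2·70.1667 = 110.8333.
Competitive q* = 120.2857, so Δq = 50.119; wedge = 145.9167 − 110.8333 = 35.0834.
Welfare loss = ½ × 50.119 × 35.0834 = $879.17 thousand.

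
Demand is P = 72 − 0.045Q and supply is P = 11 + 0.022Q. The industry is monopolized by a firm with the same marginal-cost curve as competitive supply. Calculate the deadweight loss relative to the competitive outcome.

4482.74

Competitive equilibrium: 72 − 0.045Q = 11 + 0.022Q → Q* = 910.44776, P* = 31.02985.
Marginal revenue: MR = 72 − 0.09Q. Set MR = MC: 72 − 0.09Q = 11 + 0.022Q → Q_m = 544.64286.
Price P_m = 72 − 0.045·544.64286 = 47.49107; MC(Q_m) = 11 + 0.022·544.64286 = 22.98214.
Competitive Q* = 910.44776, so ΔQ = 365.8049; wedge = 47.49107 − 22.98214 = 24.50893.
Welfare loss = ½ × 365.8049 × 24.50893 = 4482.74.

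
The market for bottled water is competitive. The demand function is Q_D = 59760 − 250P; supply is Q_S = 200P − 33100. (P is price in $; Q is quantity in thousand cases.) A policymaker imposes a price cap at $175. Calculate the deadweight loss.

$176970.76 thousand

In inverse form: demand P = 239.04 − 0.004Q, supply P = 165.5 + 0.005Q.
Competitive equilibrium: 239.04 − 0.004Q = 165.5 + 0.005Q → Q* = 8171.1111, P* = 206.3556.
At the ceiling P = 175, quantity supplied = (175 − 165.5)/0.005 = 1900.
Willingness to pay at Q' = 1900: 239.04 − 0.004·1900 = 231.44.
ΔQ = 8171.1111 − 1900 = 6271.1111; wedge = 231.44 − 175 = 56.44.
Deadweight loss = ½ × 6271.1111 × 56.44 = $176970.76 thousand.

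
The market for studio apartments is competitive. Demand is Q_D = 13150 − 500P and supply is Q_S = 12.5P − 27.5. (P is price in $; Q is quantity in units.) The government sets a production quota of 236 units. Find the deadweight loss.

In inverse form: demand P = 26.3 − 0.002Q, supply P = 2.2 + 0.08Q.
Competitive equilibrium: 26.3 − 0.002Q = 2.2 + 0.08Q → Q* = 293.9024, P* = 25.7122.
At Q = 236: demand price = 26.3 − 0.002·236 = 25.828; supply price = 2.2 + 0.08·236 = 21.08.
ΔQ = 293.9024 − 236 = 57.9024; wedge = 25.828 − 21.08 = 4.748.
DWL = ½ × 57.9024 × 4.748 = $137.46.

$137.46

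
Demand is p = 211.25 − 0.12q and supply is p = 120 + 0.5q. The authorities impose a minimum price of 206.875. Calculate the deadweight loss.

3800.20

Competitive equilibrium: 211.25 − 0.12q = 120 + 0.5q → q* = 147.1774, p* = 193.5887.
At the floor p = 206.875, quantity demanded = (211.25 − 206.875)/0.12 = 36.4583.
Sellers' marginal cost at q' = 36.4583: 120 + 0.5·36.4583 = 138.2292.
Δq = 147.1774 − 36.4583 = 110.7191; wedge = 206.875 − 138.2292 = 68.6458.
DWL = ½ × 110.7191 × 68.6458 = 3800.20.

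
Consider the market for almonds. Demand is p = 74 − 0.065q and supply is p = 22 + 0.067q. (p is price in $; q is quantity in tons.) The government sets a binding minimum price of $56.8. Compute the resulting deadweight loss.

Competitive equilibrium: 74 − 0.065q = 22 + 0.067q → q* = 393.9394, p* = 48.3939.
At the floor p = 56.8, quantity demanded = (74 − 56.8)/0.065 = 264.6154.
Sellers' marginal cost at q' = 264.6154: 22 + 0.067·264.6154 = 39.7292.
Δq = 393.9394 − 264.6154 = 129.324; wedge = 56.8 − 39.7292 = 17.0708.
Deadweight loss = ½ × 129.324 × 17.0708 = $1103.83.

$1103.83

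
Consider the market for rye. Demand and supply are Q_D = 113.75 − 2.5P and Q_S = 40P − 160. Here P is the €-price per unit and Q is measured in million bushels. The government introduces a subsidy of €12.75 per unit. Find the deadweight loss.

€191.25 million

In inverse form: demand P = 45.5 − 0.4Q, supply P = 4 + 0.025Q.
Competitive equilibrium: 45.5 − 0.4Q = 4 + 0.025Q → Q* = 97.6471, P* = 6.4412.
The subsidy lowers effective supply by 12.75: P = 0.025Q − 8.75.
New quantity: 45.5 − 0.4Q = 0.025Q − 8.75 → Q' = 127.6471.
Overproduction ΔQ = 127.6471 − 97.6471 = 30; wedge = subsidy = 12.75.
Welfare loss = ½ × 30 × 12.75 = €191.25 million.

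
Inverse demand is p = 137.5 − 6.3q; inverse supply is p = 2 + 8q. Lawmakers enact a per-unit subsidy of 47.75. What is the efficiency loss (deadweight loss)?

79.72

Competitive equilibrium: 137.5 − 6.3q = 2 + 8q → q* = 9.4755, p* = 77.8042.
The subsidy lowers effective supply by 47.75: p = 8q − 45.75.
New quantity: 137.5 − 6.3q = 8q − 45.75 → q' = 12.8147.
Overproduction Δq = 12.8147 − 9.4755 = 3.3392; wedge = subsidy = 47.75.
Deadweight loss = ½ × 3.3392 × 47.75 = 79.72.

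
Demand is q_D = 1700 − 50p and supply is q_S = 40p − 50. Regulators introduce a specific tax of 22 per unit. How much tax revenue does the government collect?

5255.56

In inverse form: demand p = 34 − 0.02q, supply p = 1.25 + 0.025q.
Competitive equilibrium: 34 − 0.02q = 1.25 + 0.025q → q* = 727.7778, p* = 19.4444.
With the tax, the buyer price exceeds the seller price by 22: (34 − 0.02q) − (1.25 + 0.025q) = 22 → q' = 238.8889.
Tax revenue = 22 × 238.8889 = 5255.56.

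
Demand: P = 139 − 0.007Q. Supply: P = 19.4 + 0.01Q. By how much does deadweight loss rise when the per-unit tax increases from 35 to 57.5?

Competitive equilibrium: 139 − 0.007Q = 19.4 + 0.01Q → Q* = 7035.2941, P* = 89.7529.
For a per-unit tax t: ΔQ = t/0.017, so DWL = ½·t·(t/0.017) = t²/0.034.
At t = 35: DWL = 36029.412. At t = 57.5: DWL = 97242.647.
Increase = 97242.647 − 36029.412 = 61213.24.

61213.24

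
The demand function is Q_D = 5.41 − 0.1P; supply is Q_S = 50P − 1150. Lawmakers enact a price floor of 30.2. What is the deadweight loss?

In inverse form: demand P = 54.1 − 10Q, supply P = 23 + 0.02Q.
Competitive equilibrium: 54.1 − 10Q = 23 + 0.02Q → Q* = 3.1038, P* = 23.0621.
At the floor P = 30.2, quantity demanded = (54.1 − 30.2)/10 = 2.39.
Sellers' marginal cost at Q' = 2.39: 23 + 0.02·2.39 = 23.0478.
ΔQ = 3.1038 − 2.39 = 0.7138; wedge = 30.2 − 23.0478 = 7.1522.
The triangle = ½ × 0.7138 × 7.1522 = 2.55.

2.55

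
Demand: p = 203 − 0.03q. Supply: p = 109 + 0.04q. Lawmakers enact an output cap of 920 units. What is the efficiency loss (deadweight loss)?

Competitive equilibrium: 203 − 0.03q = 109 + 0.04q → q* = 1342.8571, p* = 162.7143.
At q = 920: demand price = 203 − 0.03·920 = 175.4; supply price = 109 + 0.04·920 = 145.8.
Δq = 1342.8571 − 920 = 422.8571; wedge = 175.4 − 145.8 = 29.6.
Deadweight loss = ½ × 422.8571 × 29.6 = 6258.29.

6258.29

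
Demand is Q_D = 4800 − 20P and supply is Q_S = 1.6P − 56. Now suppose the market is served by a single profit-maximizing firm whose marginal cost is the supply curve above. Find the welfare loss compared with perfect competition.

148.06

In inverse form: demand P = 240 − 0.05Q, supply P = 35 + 0.625Q.
Competitive equilibrium: 240 − 0.05Q = 35 + 0.625Q → Q* = 303.7037, P* = 224.8148.
Marginal revenue: MR = 240 − 0.1Q. Set MR = MC: 240 − 0.1Q = 35 + 0.625Q → Q_m = 282.7586.
Price P_m = 240 − 0.05·282.7586 = 225.8621; MC(Q_m) = 35 + 0.625·282.7586 = 211.7241.
Competitive Q* = 303.7037, so ΔQ = 20.9451; wedge = 225.8621 − 211.7241 = 14.138.
The triangle = ½ × 20.9451 × 14.138 = 148.06.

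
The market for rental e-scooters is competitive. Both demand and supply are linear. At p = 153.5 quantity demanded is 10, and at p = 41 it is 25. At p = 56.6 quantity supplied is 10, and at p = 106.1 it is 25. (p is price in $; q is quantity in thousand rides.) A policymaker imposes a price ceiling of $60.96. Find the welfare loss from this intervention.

Demand slope = (41 − 153.5)/(25 − 10) = −7.5, so p = 228.5 − 7.5q.
Supply slope = (106.1 − 56.6)/(25 − 10) = 3.3, so p = 23.6 + 3.3q.
Competitive equilibrium: 228.5 − 7.5q = 23.6 + 3.3q → q* = 18.9722, p* = 86.2083.
At the ceiling p = 60.96, quantity supplied = (60.96 − 23.6)/3.3 = 11.3212.
Willingness to pay at q' = 11.3212: 228.5 − 7.5·11.3212 = 143.591.
Δq = 18.9722 − 11.3212 = 7.651; wedge = 143.591 − 60.96 = 82.631.
The triangle = ½ × 7.651 × 82.631 = $316.10 thousand.

$316.10 thousand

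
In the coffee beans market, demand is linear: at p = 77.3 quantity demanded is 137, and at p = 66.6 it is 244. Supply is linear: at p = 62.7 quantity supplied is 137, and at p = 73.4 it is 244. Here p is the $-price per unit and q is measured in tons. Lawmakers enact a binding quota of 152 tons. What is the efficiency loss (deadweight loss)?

$336.40

Demand slope = (66.6 − 77.3)/(244 − 137) = −0.1, so p = 91 − 0.1q.
Supply slope = (73.4 − 62.7)/(244 − 137) = 0.1, so p = 49 + 0.1q.
Competitive equilibrium: 91 − 0.1q = 49 + 0.1q → q* = 210, p* = 70.
At q = 152: demand price = 91 − 0.1·152 = 75.8; supply price = 49 + 0.1·152 = 64.2.
Δq = 210 − 152 = 58; wedge = 75.8 − 64.2 = 11.6.
Deadweight loss = ½ × 58 × 11.6 = $336.40.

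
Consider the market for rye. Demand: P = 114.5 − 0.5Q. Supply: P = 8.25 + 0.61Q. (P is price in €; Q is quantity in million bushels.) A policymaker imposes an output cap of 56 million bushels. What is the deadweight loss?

Competitive equilibrium: 114.5 − 0.5Q = 8.25 + 0.61Q → Q* = 95.7207, P* = 66.6396.
At Q = 56: demand price = 114.5 − 0.5·56 = 86.5; supply price = 8.25 + 0.61·56 = 42.41.
ΔQ = 95.7207 − 56 = 39.7207; wedge = 86.5 − 42.41 = 44.09.
DWL = ½ × 39.7207 × 44.09 = €875.64 million.

€875.64 million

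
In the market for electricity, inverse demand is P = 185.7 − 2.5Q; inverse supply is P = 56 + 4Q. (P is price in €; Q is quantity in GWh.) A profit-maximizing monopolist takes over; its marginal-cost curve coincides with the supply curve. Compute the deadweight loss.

€99.85

Competitive equilibrium: 185.7 − 2.5Q = 56 + 4Q → Q* = 19.9538, P* = 135.8154.
Marginal revenue: MR = 185.7 − 5Q. Set MR = MC: 185.7 − 5Q = 56 + 4Q → Q_m = 14.4111.
Price P_m = 185.7 − 2.5·14.4111 = 149.6723; MC(Q_m) = 56 + 4·14.4111 = 113.6444.
Competitive Q* = 19.9538, so ΔQ = 5.5427; wedge = 149.6723 − 113.6444 = 36.0279.
DWL = ½ × 5.5427 × 36.0279 = €99.85.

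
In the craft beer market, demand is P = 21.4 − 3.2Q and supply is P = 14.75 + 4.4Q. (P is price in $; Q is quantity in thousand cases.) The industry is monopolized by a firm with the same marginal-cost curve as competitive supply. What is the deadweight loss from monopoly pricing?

$0.26 thousand

Competitive equilibrium: 21.4 − 3.2Q = 14.75 + 4.4Q → Q* = 0.875, P* = 18.6.
Marginal revenue: MR = 21.4 − 6.4Q. Set MR = MC: 21.4 − 6.4Q = 14.75 + 4.4Q → Q_m = 0.6157.
Price P_m = 21.4 − 3.2·0.6157 = 19.4298; MC(Q_m) = 14.75 + 4.4·0.6157 = 17.4591.
Competitive Q* = 0.875, so ΔQ = 0.2593; wedge = 19.4298 − 17.4591 = 1.9707.
The triangle = ½ × 0.2593 × 1.9707 = $0.26 thousand.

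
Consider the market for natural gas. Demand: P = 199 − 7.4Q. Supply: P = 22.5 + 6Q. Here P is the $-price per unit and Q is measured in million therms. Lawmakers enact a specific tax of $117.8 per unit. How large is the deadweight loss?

$517.79 million

Competitive equilibrium: 199 − 7.4Q = 22.5 + 6Q → Q* = 13.1716, P* = 101.5299.
With the tax, the buyer price exceeds the seller price by 117.8: (199 − 7.4Q) − (22.5 + 6Q) = 117.8 → Q' = 4.3806.
ΔQ = 13.1716 − 4.3806 = 8.791; the wedge equals the tax, 117.8.
The triangle = ½ × 8.791 × 117.8 = $517.79 million.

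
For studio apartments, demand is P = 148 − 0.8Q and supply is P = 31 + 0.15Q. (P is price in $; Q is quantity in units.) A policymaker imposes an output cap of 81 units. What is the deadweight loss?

$844.21

Competitive equilibrium: 148 − 0.8Q = 31 + 0.15Q → Q* = 123.1579, P* = 49.4737.
At Q = 81: demand price = 148 − 0.8·81 = 83.2; supply price = 31 + 0.15·81 = 43.15.
ΔQ = 123.1579 − 81 = 42.1579; wedge = 83.2 − 43.15 = 40.05.
DWL = ½ × 42.1579 × 40.05 = $844.21.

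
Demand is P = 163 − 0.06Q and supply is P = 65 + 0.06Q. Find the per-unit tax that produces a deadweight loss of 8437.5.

45

Competitive equilibrium: 163 − 0.06Q = 65 + 0.06Q → Q* = 816.6667, P* = 114.
A tax t gives ΔQ = t/0.12 and wedge t, so DWL = t²/0.24.
t²/0.24 = 8437.5 → t² = 2025 → t = 45.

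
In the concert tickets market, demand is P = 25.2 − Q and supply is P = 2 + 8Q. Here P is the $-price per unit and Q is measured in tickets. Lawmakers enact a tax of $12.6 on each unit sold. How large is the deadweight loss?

Competitive equilibrium: 25.2 − Q = 2 + 8Q → Q* = 2.5778, P* = 22.6222.
With the tax, the buyer price exceeds the seller price by 12.6: (25.2 − Q) − (2 + 8Q) = 12.6 → Q' = 1.1778.
ΔQ = 2.5778 − 1.1778 = 1.4; the wedge equals the tax, 12.6.
Deadweight loss = ½ × 1.4 × 12.6 = $8.82.

$8.82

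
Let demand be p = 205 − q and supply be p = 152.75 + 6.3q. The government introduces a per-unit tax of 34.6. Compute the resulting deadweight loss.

82

Competitive equilibrium: 205 − q = 152.75 + 6.3q → q* = 7.1575, p* = 197.8425.
With the tax, the buyer price exceeds the seller price by 34.6: (205 − q) − (152.75 + 6.3q) = 34.6 → q' = 2.4178.
Δq = 7.1575 − 2.4178 = 4.7397; the wedge equals the tax, 34.6.
DWL = ½ × 4.7397 × 34.6 = 82.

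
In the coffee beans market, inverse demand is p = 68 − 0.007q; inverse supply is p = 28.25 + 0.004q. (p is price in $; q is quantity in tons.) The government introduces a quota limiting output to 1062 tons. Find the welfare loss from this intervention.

Competitive equilibrium: 68 − 0.007q = 28.25 + 0.004q → q* = 3613.63636, p* = 42.70455.
At q = 1062: demand price = 68 − 0.007·1062 = 60.566; supply price = 28.25 + 0.004·1062 = 32.498.
Δq = 3613.63636 − 1062 = 2551.63636; wedge = 60.566 − 32.498 = 28.068.
Deadweight loss = ½ × 2551.63636 × 28.068 = $35809.66.

$35809.66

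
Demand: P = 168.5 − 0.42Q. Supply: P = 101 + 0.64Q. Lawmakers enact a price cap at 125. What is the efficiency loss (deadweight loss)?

Competitive equilibrium: 168.5 − 0.42Q = 101 + 0.64Q → Q* = 63.6792, P* = 141.7547.
At the ceiling P = 125, quantity supplied = (125 − 101)/0.64 = 37.5.
Willingness to pay at Q' = 37.5: 168.5 − 0.42·37.5 = 152.75.
ΔQ = 63.6792 − 37.5 = 26.1792; wedge = 152.75 − 125 = 27.75.
Welfare loss = ½ × 26.1792 × 27.75 = 363.24.

363.24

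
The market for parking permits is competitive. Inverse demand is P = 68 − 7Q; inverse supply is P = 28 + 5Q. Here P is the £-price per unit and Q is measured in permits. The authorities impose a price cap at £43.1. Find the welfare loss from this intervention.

Competitive equilibrium: 68 − 7Q = 28 + 5Q → Q* = 3.3333, P* = 44.6667.
At the ceiling P = 43.1, quantity supplied = (43.1 − 28)/5 = 3.02.
Willingness to pay at Q' = 3.02: 68 − 7·3.02 = 46.86.
ΔQ = 3.3333 − 3.02 = 0.3133; wedge = 46.86 − 43.1 = 3.76.
Welfare loss = ½ × 0.3133 × 3.76 = £0.59.

£0.59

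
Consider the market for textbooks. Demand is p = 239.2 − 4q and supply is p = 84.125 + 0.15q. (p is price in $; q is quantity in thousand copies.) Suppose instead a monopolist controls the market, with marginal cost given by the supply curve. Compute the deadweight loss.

$697.93 thousand

Competitive equilibrium: 239.2 − 4q = 84.125 + 0.15q → q* = 37.3675, p* = 89.7301.
Marginal revenue: MR = 239.2 − 8q. Set MR = MC: 239.2 − 8q = 84.125 + 0.15q → q_m = 19.0276.
Price p_m = 239.2 − 4·19.0276 = 163.0896; MC(q_m) = 84.125 + 0.15·19.0276 = 86.9791.
Competitive q* = 37.3675, so Δq = 18.3399; wedge = 163.0896 − 86.9791 = 76.1105.
DWL = ½ × 18.3399 × 76.1105 = $697.93 thousand.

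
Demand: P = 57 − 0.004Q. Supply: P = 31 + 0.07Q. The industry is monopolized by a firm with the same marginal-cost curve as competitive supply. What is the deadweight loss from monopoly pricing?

Competitive equilibrium: 57 − 0.004Q = 31 + 0.07Q → Q* = 351.3514, P* = 55.5946.
Marginal revenue: MR = 57 − 0.008Q. Set MR = MC: 57 − 0.008Q = 31 + 0.07Q → Q_m = 333.3333.
Price P_m = 57 − 0.004·333.3333 = 55.6667; MC(Q_m) = 31 + 0.07·333.3333 = 54.3333.
Competitive Q* = 351.3514, so ΔQ = 18.0181; wedge = 55.6667 − 54.3333 = 1.3334.
The triangle = ½ × 18.0181 × 1.3334 = 12.01.

12.01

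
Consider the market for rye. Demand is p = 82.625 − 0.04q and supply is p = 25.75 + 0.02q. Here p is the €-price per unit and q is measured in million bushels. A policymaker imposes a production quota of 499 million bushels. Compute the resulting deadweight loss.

Competitive equilibrium: 82.625 − 0.04q = 25.75 + 0.02q → q* = 947.9167, p* = 44.7083.
At q = 499: demand price = 82.625 − 0.04·499 = 62.665; supply price = 25.75 + 0.02·499 = 35.73.
Δq = 947.9167 − 499 = 448.9167; wedge = 62.665 − 35.73 = 26.935.
DWL = ½ × 448.9167 × 26.935 = €6045.79 million.

€6045.79 million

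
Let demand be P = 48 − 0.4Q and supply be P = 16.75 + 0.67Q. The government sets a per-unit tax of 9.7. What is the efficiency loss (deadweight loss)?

43.97

Competitive equilibrium: 48 − 0.4Q = 16.75 + 0.67Q → Q* = 29.2056, P* = 36.3178.
With the tax, the buyer price exceeds the seller price by 9.7: (48 − 0.4Q) − (16.75 + 0.67Q) = 9.7 → Q' = 20.1402.
ΔQ = 29.2056 − 20.1402 = 9.0654; the wedge equals the tax, 9.7.
DWL = ½ × 9.0654 × 9.7 = 43.97.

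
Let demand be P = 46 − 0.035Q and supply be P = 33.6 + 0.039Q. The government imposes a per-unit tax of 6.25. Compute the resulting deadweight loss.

Competitive equilibrium: 46 − 0.035Q = 33.6 + 0.039Q → Q* = 167.5676, P* = 40.1351.
With the tax, the buyer price exceeds the seller price by 6.25: (46 − 0.035Q) − (33.6 + 0.039Q) = 6.25 → Q' = 83.1081.
ΔQ = 167.5676 − 83.1081 = 84.4595; the wedge equals the tax, 6.25.
DWL = ½ × 84.4595 × 6.25 = 263.94.

263.94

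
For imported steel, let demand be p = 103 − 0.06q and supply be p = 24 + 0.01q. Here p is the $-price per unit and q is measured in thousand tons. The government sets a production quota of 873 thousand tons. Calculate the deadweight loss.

$2286.09 thousand

Competitive equilibrium: 103 − 0.06q = 24 + 0.01q → q* = 1128.5714, p* = 35.2857.
At q = 873: demand price = 103 − 0.06·873 = 50.62; supply price = 24 + 0.01·873 = 32.73.
Δq = 1128.5714 − 873 = 255.5714; wedge = 50.62 − 32.73 = 17.89.
DWL = ½ × 255.5714 × 17.89 = $2286.09 thousand.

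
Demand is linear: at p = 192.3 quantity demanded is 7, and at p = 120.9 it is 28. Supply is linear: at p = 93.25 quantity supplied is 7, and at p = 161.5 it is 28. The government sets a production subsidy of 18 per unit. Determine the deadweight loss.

Demand slope = (120.9 − 192.3)/(28 − 7) = −3.4, so p = 216.1 − 3.4q.
Supply slope = (161.5 − 93.25)/(28 − 7) = 3.25, so p = 70.5 + 3.25q.
Competitive equilibrium: 216.1 − 3.4q = 70.5 + 3.25q → q* = 21.8947, p* = 141.6579.
The subsidy lowers effective supply by 18: p = 52.5 + 3.25q.
New quantity: 216.1 − 3.4q = 52.5 + 3.25q → q' = 24.6015.
Overproduction Δq = 24.6015 − 21.8947 = 2.7068; wedge = subsidy = 18.
DWL = ½ × 2.7068 × 18 = 24.36.

24.36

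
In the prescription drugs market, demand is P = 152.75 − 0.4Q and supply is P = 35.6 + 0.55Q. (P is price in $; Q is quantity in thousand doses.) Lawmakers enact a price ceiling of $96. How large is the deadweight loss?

Competitive equilibrium: 152.75 − 0.4Q = 35.6 + 0.55Q → Q* = 123.3158, P* = 103.4237.
At the ceiling P = 96, quantity supplied = (96 − 35.6)/0.55 = 109.8182.
Willingness to pay at Q' = 109.8182: 152.75 − 0.4·109.8182 = 108.8227.
ΔQ = 123.3158 − 109.8182 = 13.4976; wedge = 108.8227 − 96 = 12.8227.
Welfare loss = ½ × 13.4976 × 12.8227 = $86.54 thousand.

$86.54 thousand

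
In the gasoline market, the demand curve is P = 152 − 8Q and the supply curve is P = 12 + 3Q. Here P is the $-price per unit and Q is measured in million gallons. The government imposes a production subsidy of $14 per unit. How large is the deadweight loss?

$8.91 million

Competitive equilibrium: 152 − 8Q = 12 + 3Q → Q* = 12.7273, P* = 50.1818.
The subsidy lowers effective supply by 14: P = 3Q − 2.
New quantity: 152 − 8Q = 3Q − 2 → Q' = 14.
Overproduction ΔQ = 14 − 12.7273 = 1.2727; wedge = subsidy = 14.
Welfare loss = ½ × 1.2727 × 14 = $8.91 million.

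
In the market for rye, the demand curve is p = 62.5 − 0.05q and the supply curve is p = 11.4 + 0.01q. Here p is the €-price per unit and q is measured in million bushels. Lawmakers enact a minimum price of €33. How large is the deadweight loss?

Competitive equilibrium: 62.5 − 0.05q = 11.4 + 0.01q → q* = 851.6667, p* = 19.9167.
At the floor p = 33, quantity demanded = (62.5 − 33)/0.05 = 590.
Sellers' marginal cost at q' = 590: 11.4 + 0.01·590 = 17.3.
Δq = 851.6667 − 590 = 261.6667; wedge = 33 − 17.3 = 15.7.
DWL = ½ × 261.6667 × 15.7 = €2054.08 million.

€2054.08 million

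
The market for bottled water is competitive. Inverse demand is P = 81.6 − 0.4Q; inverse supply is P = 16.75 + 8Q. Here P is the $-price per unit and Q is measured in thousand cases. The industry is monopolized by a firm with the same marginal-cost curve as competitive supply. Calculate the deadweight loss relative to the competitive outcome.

Competitive equilibrium: 81.6 − 0.4Q = 16.75 + 8Q → Q* = 7.7202, P* = 78.5119.
Marginal revenue: MR = 81.6 − 0.8Q. Set MR = MC: 81.6 − 0.8Q = 16.75 + 8Q → Q_m = 7.3693.
Price P_m = 81.6 − 0.4·7.3693 = 78.6523; MC(Q_m) = 16.75 + 8·7.3693 = 75.7044.
Competitive Q* = 7.7202, so ΔQ = 0.3509; wedge = 78.6523 − 75.7044 = 2.9479.
Welfare loss = ½ × 0.3509 × 2.9479 = $0.52 thousand.

$0.52 thousand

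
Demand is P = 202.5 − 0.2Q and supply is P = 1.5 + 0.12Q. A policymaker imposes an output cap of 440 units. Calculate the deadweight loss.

Competitive equilibrium: 202.5 − 0.2Q = 1.5 + 0.12Q → Q* = 628.125, P* = 76.875.
At Q = 440: demand price = 202.5 − 0.2·440 = 114.5; supply price = 1.5 + 0.12·440 = 54.3.
ΔQ = 628.125 − 440 = 188.125; wedge = 114.5 − 54.3 = 60.2.
The triangle = ½ × 188.125 × 60.2 = 5662.56.

5662.56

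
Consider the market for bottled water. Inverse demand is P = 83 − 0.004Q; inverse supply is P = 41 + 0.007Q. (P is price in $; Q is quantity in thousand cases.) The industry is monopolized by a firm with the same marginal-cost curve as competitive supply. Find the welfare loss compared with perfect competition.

Competitive equilibrium: 83 − 0.004Q = 41 + 0.007Q → Q* = 3818.1818, P* = 67.7273.
Marginal revenue: MR = 83 − 0.008Q. Set MR = MC: 83 − 0.008Q = 41 + 0.007Q → Q_m = 2800.
Price P_m = 83 − 0.004·2800 = 71.8; MC(Q_m) = 41 + 0.007·2800 = 60.6.
Competitive Q* = 3818.1818, so ΔQ = 1018.1818; wedge = 71.8 − 60.6 = 11.2.
Welfare loss = ½ × 1018.1818 × 11.2 = $5701.82 thousand.

$5701.82 thousand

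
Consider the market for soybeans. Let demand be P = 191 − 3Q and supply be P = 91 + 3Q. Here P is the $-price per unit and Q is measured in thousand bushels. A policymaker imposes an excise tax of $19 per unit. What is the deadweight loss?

$30.08 thousand

Competitive equilibrium: 191 − 3Q = 91 + 3Q → Q* = 16.6667, P* = 141.
With the tax, the buyer price exceeds the seller price by 19: (191 − 3Q) − (91 + 3Q) = 19 → Q' = 13.5.
ΔQ = 16.6667 − 13.5 = 3.1667; the wedge equals the tax, 19.
The triangle = ½ × 3.1667 × 19 = $30.08 thousand.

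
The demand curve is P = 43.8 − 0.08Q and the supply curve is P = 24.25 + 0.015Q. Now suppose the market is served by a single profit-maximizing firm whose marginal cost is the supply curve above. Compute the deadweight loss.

420.38

Competitive equilibrium: 43.8 − 0.08Q = 24.25 + 0.015Q → Q* = 205.7895, P* = 27.3368.
Marginal revenue: MR = 43.8 − 0.16Q. Set MR = MC: 43.8 − 0.16Q = 24.25 + 0.015Q → Q_m = 111.7143.
Price P_m = 43.8 − 0.08·111.7143 = 34.8629; MC(Q_m) = 24.25 + 0.015·111.7143 = 25.9257.
Competitive Q* = 205.7895, so ΔQ = 94.0752; wedge = 34.8629 − 25.9257 = 8.9372.
The triangle = ½ × 94.0752 × 8.9372 = 420.38.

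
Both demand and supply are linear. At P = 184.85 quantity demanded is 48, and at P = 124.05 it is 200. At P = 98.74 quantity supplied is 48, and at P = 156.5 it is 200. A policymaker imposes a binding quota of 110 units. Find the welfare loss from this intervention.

Demand slope = (124.05 − 184.85)/(200 − 48) = −0.4, so P = 204.05 − 0.4Q.
Supply slope = (156.5 − 98.74)/(200 − 48) = 0.38, so P = 80.5 + 0.38Q.
Competitive equilibrium: 204.05 − 0.4Q = 80.5 + 0.38Q → Q* = 158.3974, P* = 140.691.
At Q = 110: demand price = 204.05 − 0.4·110 = 160.05; supply price = 80.5 + 0.38·110 = 122.3.
ΔQ = 158.3974 − 110 = 48.3974; wedge = 160.05 − 122.3 = 37.75.
DWL = ½ × 48.3974 × 37.75 = 913.50.

913.50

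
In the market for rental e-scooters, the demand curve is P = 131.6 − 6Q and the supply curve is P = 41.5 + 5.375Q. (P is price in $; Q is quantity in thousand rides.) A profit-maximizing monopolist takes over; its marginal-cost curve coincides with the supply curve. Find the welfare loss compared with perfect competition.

Competitive equilibrium: 131.6 − 6Q = 41.5 + 5.375Q → Q* = 7.9209, P* = 84.0747.
Marginal revenue: MR = 131.6 − 12Q. Set MR = MC: 131.6 − 12Q = 41.5 + 5.375Q → Q_m = 5.1856.
Price P_m = 131.6 − 6·5.1856 = 100.4864; MC(Q_m) = 41.5 + 5.375·5.1856 = 69.3726.
Competitive Q* = 7.9209, so ΔQ = 2.7353; wedge = 100.4864 − 69.3726 = 31.1138.
DWL = ½ × 2.7353 × 31.1138 = $42.55 thousand.

$42.55 thousand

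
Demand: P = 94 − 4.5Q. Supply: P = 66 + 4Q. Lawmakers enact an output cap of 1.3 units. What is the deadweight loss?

16.90

Competitive equilibrium: 94 − 4.5Q = 66 + 4Q → Q* = 3.2941, P* = 79.1765.
At Q = 1.3: demand price = 94 − 4.5·1.3 = 88.15; supply price = 66 + 4·1.3 = 71.2.
ΔQ = 3.2941 − 1.3 = 1.9941; wedge = 88.15 − 71.2 = 16.95.
Deadweight loss = ½ × 1.9941 × 16.95 = 16.90.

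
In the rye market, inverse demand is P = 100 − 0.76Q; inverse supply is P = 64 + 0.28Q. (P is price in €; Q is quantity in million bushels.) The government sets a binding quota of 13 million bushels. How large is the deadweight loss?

€242.96 million

Competitive equilibrium: 100 − 0.76Q = 64 + 0.28Q → Q* = 34.6154, P* = 73.6923.
At Q = 13: demand price = 100 − 0.76·13 = 90.12; supply price = 64 + 0.28·13 = 67.64.
ΔQ = 34.6154 − 13 = 21.6154; wedge = 90.12 − 67.64 = 22.48.
DWL = ½ × 21.6154 × 22.48 = €242.96 million.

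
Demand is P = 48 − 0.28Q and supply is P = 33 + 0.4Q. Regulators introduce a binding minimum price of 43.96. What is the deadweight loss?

Competitive equilibrium: 48 − 0.28Q = 33 + 0.4Q → Q* = 22.0588, P* = 41.8235.
At the floor P = 43.96, quantity demanded = (48 − 43.96)/0.28 = 14.4286.
Sellers' marginal cost at Q' = 14.4286: 33 + 0.4·14.4286 = 38.7714.
ΔQ = 22.0588 − 14.4286 = 7.6302; wedge = 43.96 − 38.7714 = 5.1886.
DWL = ½ × 7.6302 × 5.1886 = 19.80.

19.80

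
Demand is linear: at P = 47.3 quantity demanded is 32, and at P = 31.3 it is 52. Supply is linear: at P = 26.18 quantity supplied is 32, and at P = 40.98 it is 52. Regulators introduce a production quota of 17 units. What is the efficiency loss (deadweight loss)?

Demand slope = (31.3 − 47.3)/(52 − 32) = −0.8, so P = 72.9 − 0.8Q.
Supply slope = (40.98 − 26.18)/(52 − 32) = 0.74, so P = 2.5 + 0.74Q.
Competitive equilibrium: 72.9 − 0.8Q = 2.5 + 0.74Q → Q* = 45.7143, P* = 36.3286.
At Q = 17: demand price = 72.9 − 0.8·17 = 59.3; supply price = 2.5 + 0.74·17 = 15.08.
ΔQ = 45.7143 − 17 = 28.7143; wedge = 59.3 − 15.08 = 44.22.
DWL = ½ × 28.7143 × 44.22 = 634.87.

634.87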